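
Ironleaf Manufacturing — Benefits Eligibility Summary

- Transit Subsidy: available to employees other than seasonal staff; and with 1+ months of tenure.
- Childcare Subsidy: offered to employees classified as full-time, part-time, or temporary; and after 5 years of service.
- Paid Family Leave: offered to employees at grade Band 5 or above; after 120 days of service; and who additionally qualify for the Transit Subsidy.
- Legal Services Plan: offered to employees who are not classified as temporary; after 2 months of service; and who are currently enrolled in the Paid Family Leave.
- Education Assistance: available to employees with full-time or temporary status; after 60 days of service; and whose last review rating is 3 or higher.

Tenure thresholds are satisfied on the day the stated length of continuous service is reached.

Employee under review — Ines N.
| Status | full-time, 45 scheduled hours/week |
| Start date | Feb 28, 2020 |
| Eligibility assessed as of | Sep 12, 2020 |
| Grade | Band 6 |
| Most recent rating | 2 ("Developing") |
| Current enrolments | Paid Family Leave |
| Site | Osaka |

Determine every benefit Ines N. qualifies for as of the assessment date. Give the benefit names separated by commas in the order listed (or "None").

Transit Subsidy, Paid Family Leave, Legal Services Plan

Service from Feb 28, 2020 to Sep 12, 2020: 197 days.
Transit Subsidy — status full-time ✓ (not excluded); service 197 days ≥ 1 month (≈30 days) ✓ → eligible.
Childcare Subsidy — status full-time ✓; service 197 days < 5 years (≈1825 days) ✗ → not eligible.
Paid Family Leave — grade Band 6 ≥ Band 5 ✓; service 197 days ≥ 120 days ✓; eligible for Transit Subsidy ✓ → eligible.
Legal Services Plan — status full-time ✓ (not excluded); service 197 days ≥ 2 months (≈60 days) ✓; enrolled in Paid Family Leave ✓ → eligible.
Education Assistance — status full-time ✓; service 197 days ≥ 60 days ✓; rating 2 < 3 ✗ → not eligible.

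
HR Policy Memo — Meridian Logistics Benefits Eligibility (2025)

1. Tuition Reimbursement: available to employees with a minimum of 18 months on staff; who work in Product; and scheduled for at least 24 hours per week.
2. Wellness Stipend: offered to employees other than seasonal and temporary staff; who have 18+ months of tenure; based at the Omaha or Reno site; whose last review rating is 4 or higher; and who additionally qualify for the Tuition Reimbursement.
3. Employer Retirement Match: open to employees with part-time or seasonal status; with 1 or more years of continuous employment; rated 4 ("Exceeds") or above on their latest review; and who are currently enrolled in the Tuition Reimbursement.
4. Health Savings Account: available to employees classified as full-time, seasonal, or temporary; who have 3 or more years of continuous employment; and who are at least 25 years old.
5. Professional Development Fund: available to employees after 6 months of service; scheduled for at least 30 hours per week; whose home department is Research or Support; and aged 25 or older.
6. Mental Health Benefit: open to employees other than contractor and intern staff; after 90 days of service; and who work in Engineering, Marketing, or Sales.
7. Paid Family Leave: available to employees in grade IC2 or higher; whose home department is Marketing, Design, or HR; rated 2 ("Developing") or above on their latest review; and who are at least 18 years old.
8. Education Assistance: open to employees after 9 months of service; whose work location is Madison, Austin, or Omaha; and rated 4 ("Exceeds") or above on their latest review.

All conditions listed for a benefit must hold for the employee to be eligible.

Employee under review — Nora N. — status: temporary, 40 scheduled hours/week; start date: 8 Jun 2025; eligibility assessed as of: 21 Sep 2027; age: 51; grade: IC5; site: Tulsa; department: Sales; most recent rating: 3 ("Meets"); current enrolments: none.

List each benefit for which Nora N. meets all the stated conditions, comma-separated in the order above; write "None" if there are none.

Service from 8 Jun 2025 to 21 Sep 2027: 835 days.
Tuition Reimbursement — service 835 days ≥ 18 months (≈540 days) ✓; dept Sales ✗ → not eligible.
Wellness Stipend — status temporary ✗ (excluded) → not eligible.
Employer Retirement Match — status temporary ✗ (requires part-time or seasonal) → not eligible.
Health Savings Account — status temporary ✓; service 835 days < 3 years (≈1095 days) ✗ → not eligible.
Professional Development Fund — service 835 days ≥ 6 months (≈180 days) ✓; 40 hrs/wk ≥ 30 ✓; dept Sales ✗ → not eligible.
Mental Health Benefit — status temporary ✓ (not excluded); service 835 days ≥ 90 days ✓; dept Sales ✓ → eligible.
Paid Family Leave — grade IC5 ≥ IC2 ✓; dept Sales ✗ → not eligible.
Education Assistance — service 835 days ≥ 9 months (≈270 days) ✓; site Tulsa ✗ (not Madison, Austin, or Omaha) → not eligible.

Mental Health Benefit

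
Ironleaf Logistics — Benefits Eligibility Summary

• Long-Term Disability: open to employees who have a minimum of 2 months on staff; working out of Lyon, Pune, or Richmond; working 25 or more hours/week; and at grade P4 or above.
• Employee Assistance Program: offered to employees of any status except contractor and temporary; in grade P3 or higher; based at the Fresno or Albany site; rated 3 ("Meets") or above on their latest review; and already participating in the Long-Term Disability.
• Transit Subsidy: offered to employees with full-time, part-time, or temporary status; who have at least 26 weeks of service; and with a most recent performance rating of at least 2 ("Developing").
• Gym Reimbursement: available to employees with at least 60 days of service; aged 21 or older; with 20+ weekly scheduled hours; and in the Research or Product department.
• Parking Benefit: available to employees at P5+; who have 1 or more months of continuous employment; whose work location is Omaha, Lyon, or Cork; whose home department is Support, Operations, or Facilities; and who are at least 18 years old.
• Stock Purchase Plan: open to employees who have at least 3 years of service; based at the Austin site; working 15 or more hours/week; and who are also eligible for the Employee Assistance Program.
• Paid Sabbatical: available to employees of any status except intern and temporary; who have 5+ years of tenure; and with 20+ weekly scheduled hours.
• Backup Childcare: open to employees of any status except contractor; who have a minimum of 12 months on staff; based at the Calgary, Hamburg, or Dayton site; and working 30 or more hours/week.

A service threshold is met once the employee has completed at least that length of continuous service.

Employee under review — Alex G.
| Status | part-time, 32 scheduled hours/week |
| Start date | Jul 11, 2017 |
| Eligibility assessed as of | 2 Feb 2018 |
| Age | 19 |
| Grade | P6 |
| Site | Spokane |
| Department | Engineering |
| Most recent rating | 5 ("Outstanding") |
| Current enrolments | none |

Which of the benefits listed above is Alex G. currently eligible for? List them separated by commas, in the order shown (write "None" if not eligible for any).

Transit Subsidy

Service from Jul 11, 2017 to 2 Feb 2018: 206 days.
Long-Term Disability — service 206 days ≥ 2 months (≈60 days) ✓; site Spokane ✗ (not Lyon, Pune, or Richmond) → not eligible.
Employee Assistance Program — status part-time ✓ (not excluded); grade P6 ≥ P3 ✓; site Spokane ✗ (not Fresno or Albany) → not eligible.
Transit Subsidy — status part-time ✓; service 206 days ≥ 26 weeks (≈182 days) ✓; rating 5 ≥ 2 ✓ → eligible.
Gym Reimbursement — service 206 days ≥ 60 days ✓; age 19 < 21 ✗ → not eligible.
Parking Benefit — grade P6 ≥ P5 ✓; service 206 days ≥ 1 month (≈30 days) ✓; site Spokane ✗ (not Omaha, Lyon, or Cork) → not eligible.
Stock Purchase Plan — service 206 days < 3 years (≈1095 days) ✗ → not eligible.
Paid Sabbatical — status part-time ✓ (not excluded); service 206 days < 5 years (≈1825 days) ✗ → not eligible.
Backup Childcare — status part-time ✓ (not excluded); service 206 days < 12 months (≈360 days) ✗ → not eligible.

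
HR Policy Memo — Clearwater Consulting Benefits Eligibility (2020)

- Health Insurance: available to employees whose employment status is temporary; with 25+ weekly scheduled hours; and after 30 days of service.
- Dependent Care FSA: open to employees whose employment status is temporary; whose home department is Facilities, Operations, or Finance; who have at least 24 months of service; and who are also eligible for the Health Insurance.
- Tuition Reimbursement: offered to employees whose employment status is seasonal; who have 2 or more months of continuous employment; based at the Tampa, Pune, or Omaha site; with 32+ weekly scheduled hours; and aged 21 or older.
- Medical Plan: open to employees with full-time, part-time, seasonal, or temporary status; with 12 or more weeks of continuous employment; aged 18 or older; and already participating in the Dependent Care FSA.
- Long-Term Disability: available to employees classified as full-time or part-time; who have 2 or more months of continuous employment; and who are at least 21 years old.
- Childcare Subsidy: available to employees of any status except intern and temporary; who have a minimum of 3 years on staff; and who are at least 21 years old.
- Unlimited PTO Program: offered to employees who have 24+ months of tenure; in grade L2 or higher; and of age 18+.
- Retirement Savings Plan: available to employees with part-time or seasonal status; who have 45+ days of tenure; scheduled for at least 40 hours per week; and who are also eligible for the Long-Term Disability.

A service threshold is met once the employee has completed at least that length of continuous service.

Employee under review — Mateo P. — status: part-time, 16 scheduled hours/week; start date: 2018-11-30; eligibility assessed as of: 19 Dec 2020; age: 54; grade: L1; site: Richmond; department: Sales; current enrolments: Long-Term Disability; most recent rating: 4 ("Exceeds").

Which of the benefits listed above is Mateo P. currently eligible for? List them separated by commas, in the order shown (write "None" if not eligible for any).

Long-Term Disability

Service from 2018-11-30 to 19 Dec 2020: 750 days.
Health Insurance — status part-time ✗ (requires temporary) → not eligible.
Dependent Care FSA — status part-time ✗ (requires temporary) → not eligible.
Tuition Reimbursement — status part-time ✗ (requires seasonal) → not eligible.
Medical Plan — status part-time ✓; service 750 days ≥ 12 weeks (≈84 days) ✓; age 54 ≥ 18 ✓; not enrolled in Dependent Care FSA ✗ → not eligible.
Long-Term Disability — status part-time ✓; service 750 days ≥ 2 months (≈60 days) ✓; age 54 ≥ 21 ✓ → eligible.
Childcare Subsidy — status part-time ✓ (not excluded); service 750 days < 3 years (≈1095 days) ✗ → not eligible.
Unlimited PTO Program — service 750 days ≥ 24 months (≈720 days) ✓; grade L1 < L2 ✗ → not eligible.
Retirement Savings Plan — status part-time ✓; service 750 days ≥ 45 days ✓; 16 hrs/wk < 40 ✗ → not eligible.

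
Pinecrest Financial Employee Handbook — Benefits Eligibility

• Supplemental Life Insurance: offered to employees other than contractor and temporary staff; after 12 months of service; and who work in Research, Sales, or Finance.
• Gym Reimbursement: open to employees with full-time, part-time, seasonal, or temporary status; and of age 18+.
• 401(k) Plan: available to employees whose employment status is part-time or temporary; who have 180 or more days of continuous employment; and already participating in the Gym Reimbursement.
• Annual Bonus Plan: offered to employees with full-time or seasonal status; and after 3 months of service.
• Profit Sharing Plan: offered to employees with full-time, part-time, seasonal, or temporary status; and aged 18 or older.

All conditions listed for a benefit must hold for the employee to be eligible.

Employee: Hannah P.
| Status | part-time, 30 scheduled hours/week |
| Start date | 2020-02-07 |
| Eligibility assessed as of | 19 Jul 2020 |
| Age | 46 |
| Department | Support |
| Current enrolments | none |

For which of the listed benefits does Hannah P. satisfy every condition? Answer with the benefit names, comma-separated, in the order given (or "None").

Gym Reimbursement, Profit Sharing Plan

Service from 2020-02-07 to 19 Jul 2020: 163 days.
Supplemental Life Insurance — status part-time ✓ (not excluded); service 163 days < 12 months (≈360 days) ✗ → not eligible.
Gym Reimbursement — status part-time ✓; age 46 ≥ 18 ✓ → eligible.
401(k) Plan — status part-time ✓; service 163 days < 180 days ✗ → not eligible.
Annual Bonus Plan — status part-time ✗ (requires full-time or seasonal) → not eligible.
Profit Sharing Plan — status part-time ✓; age 46 ≥ 18 ✓ → eligible.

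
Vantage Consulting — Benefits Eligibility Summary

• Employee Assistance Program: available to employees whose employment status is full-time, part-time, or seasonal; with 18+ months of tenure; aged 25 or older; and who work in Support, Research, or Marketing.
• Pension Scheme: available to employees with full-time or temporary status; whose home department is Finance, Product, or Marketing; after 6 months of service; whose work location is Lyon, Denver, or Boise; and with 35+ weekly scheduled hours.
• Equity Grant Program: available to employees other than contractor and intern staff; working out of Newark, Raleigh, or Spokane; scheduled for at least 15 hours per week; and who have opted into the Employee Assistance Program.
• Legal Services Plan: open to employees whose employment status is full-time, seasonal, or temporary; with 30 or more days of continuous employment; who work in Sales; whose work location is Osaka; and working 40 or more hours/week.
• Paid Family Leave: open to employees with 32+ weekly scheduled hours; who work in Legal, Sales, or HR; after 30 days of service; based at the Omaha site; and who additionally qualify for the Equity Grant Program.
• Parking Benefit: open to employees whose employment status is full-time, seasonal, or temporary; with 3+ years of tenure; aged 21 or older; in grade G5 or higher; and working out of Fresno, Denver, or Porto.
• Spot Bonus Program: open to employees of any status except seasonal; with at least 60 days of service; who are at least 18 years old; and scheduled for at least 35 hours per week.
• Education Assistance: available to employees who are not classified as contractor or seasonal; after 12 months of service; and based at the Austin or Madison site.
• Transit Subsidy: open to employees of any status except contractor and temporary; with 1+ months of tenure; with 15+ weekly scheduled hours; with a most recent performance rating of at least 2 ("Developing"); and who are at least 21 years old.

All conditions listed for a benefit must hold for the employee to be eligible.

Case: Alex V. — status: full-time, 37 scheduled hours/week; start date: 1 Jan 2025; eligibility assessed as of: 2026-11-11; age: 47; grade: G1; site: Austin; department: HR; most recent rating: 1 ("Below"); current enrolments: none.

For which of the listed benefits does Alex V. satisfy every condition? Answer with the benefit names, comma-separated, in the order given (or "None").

Spot Bonus Program, Education Assistance

Service from 1 Jan 2025 to 2026-11-11: 679 days.
Employee Assistance Program — status full-time ✓; service 679 days ≥ 18 months (≈540 days) ✓; age 47 ≥ 25 ✓; dept HR ✗ → not eligible.
Pension Scheme — status full-time ✓; dept HR ✗ → not eligible.
Equity Grant Program — status full-time ✓ (not excluded); site Austin ✗ (not Newark, Raleigh, or Spokane) → not eligible.
Legal Services Plan — status full-time ✓; service 679 days ≥ 30 days ✓; dept HR ✗ → not eligible.
Paid Family Leave — 37 hrs/wk ≥ 32 ✓; dept HR ✓; service 679 days ≥ 30 days ✓; site Austin ✗ (not Omaha) → not eligible.
Parking Benefit — status full-time ✓; service 679 days < 3 years (≈1095 days) ✗ → not eligible.
Spot Bonus Program — status full-time ✓ (not excluded); service 679 days ≥ 60 days ✓; age 47 ≥ 18 ✓; 37 hrs/wk ≥ 35 ✓ → eligible.
Education Assistance — status full-time ✓ (not excluded); service 679 days ≥ 12 months (≈360 days) ✓; site Austin ✓ → eligible.
Transit Subsidy — status full-time ✓ (not excluded); service 679 days ≥ 1 month (≈30 days) ✓; 37 hrs/wk ≥ 15 ✓; rating 1 < 2 ✗ → not eligible.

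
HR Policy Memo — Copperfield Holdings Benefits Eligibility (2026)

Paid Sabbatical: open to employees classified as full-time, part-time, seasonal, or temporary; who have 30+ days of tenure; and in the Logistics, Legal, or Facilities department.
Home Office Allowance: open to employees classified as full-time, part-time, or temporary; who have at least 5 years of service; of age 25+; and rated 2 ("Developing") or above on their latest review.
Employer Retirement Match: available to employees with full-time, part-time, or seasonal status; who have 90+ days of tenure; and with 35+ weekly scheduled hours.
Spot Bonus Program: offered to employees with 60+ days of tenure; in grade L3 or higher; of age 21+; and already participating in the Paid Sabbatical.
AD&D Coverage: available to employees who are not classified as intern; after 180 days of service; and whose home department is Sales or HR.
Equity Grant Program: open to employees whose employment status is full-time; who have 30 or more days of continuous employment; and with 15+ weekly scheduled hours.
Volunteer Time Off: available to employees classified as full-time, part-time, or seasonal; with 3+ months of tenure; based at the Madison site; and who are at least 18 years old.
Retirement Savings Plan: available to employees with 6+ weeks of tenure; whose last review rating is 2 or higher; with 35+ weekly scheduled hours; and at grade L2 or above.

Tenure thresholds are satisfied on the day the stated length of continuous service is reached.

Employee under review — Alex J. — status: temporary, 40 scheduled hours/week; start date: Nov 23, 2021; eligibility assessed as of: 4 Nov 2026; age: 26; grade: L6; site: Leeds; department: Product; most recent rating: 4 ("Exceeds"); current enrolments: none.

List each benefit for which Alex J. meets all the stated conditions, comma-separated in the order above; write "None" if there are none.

Service from Nov 23, 2021 to 4 Nov 2026: 1807 days.
Paid Sabbatical — status temporary ✓; service 1807 days ≥ 30 days ✓; dept Product ✗ → not eligible.
Home Office Allowance — status temporary ✓; service 1807 days < 5 years (≈1825 days) ✗ → not eligible.
Employer Retirement Match — status temporary ✗ (requires full-time, part-time, or seasonal) → not eligible.
Spot Bonus Program — service 1807 days ≥ 60 days ✓; grade L6 ≥ L3 ✓; age 26 ≥ 21 ✓; not enrolled in Paid Sabbatical ✗ → not eligible.
AD&D Coverage — status temporary ✓ (not excluded); service 1807 days ≥ 180 days ✓; dept Product ✗ → not eligible.
Equity Grant Program — status temporary ✗ (requires full-time) → not eligible.
Volunteer Time Off — status temporary ✗ (requires full-time, part-time, or seasonal) → not eligible.
Retirement Savings Plan — service 1807 days ≥ 6 weeks (≈42 days) ✓; rating 4 ≥ 2 ✓; 40 hrs/wk ≥ 35 ✓; grade L6 ≥ L2 ✓ → eligible.

Retirement Savings Plan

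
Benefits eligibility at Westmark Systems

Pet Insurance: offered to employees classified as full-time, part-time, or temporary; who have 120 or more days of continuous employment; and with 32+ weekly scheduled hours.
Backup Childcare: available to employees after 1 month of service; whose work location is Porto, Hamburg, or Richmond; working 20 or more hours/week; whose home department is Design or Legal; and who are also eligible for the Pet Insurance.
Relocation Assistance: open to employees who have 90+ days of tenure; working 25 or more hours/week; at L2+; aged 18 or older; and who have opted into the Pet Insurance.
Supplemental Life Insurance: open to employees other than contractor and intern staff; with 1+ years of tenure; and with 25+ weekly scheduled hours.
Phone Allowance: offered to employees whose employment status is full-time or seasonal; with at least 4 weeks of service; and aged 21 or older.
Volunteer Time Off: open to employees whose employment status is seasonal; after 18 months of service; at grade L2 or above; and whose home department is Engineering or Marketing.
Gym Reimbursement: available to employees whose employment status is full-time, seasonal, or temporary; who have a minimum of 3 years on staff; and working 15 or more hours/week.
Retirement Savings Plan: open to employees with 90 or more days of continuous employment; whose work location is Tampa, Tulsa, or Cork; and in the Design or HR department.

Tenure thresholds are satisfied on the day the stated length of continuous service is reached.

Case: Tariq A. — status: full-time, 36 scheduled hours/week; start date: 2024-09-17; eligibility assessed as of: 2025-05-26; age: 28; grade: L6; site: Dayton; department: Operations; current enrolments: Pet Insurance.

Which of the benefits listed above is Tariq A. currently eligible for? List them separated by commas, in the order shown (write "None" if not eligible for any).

Pet Insurance, Relocation Assistance, Phone Allowance

Service from 2024-09-17 to 2025-05-26: 251 days.
Pet Insurance — status full-time ✓; service 251 days ≥ 120 days ✓; 36 hrs/wk ≥ 32 ✓ → eligible.
Backup Childcare — service 251 days ≥ 1 month (≈30 days) ✓; site Dayton ✗ (not Porto, Hamburg, or Richmond) → not eligible.
Relocation Assistance — service 251 days ≥ 90 days ✓; 36 hrs/wk ≥ 25 ✓; grade L6 ≥ L2 ✓; age 28 ≥ 18 ✓; enrolled in Pet Insurance ✓ → eligible.
Supplemental Life Insurance — status full-time ✓ (not excluded); service 251 days < 1 year (≈365 days) ✗ → not eligible.
Phone Allowance — status full-time ✓; service 251 days ≥ 4 weeks (≈28 days) ✓; age 28 ≥ 21 ✓ → eligible.
Volunteer Time Off — status full-time ✗ (requires seasonal) → not eligible.
Gym Reimbursement — status full-time ✓; service 251 days < 3 years (≈1095 days) ✗ → not eligible.
Retirement Savings Plan — service 251 days ≥ 90 days ✓; site Dayton ✗ (not Tampa, Tulsa, or Cork) → not eligible.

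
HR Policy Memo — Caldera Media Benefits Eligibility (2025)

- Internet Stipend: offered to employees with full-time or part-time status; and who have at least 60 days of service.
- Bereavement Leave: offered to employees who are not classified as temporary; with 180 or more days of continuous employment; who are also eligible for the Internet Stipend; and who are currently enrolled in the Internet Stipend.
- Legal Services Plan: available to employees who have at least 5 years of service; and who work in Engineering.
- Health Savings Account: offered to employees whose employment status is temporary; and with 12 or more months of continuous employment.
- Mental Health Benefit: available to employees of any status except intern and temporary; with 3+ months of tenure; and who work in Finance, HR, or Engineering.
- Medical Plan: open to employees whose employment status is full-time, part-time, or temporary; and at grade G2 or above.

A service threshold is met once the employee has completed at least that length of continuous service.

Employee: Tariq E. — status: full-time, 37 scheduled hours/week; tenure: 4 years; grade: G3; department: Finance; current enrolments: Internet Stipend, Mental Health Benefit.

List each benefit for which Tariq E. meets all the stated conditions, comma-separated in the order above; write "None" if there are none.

Internet Stipend — status full-time ✓; service 4 years ≥ 60 days ✓ → eligible.
Bereavement Leave — status full-time ✓ (not excluded); service 4 years ≥ 180 days ✓; eligible for Internet Stipend ✓; enrolled in Internet Stipend ✓ → eligible.
Legal Services Plan — service 4 years < 5 years ✗ → not eligible.
Health Savings Account — status full-time ✗ (requires temporary) → not eligible.
Mental Health Benefit — status full-time ✓ (not excluded); service 4 years ≥ 3 months (≈90 days) ✓; dept Finance ✓ → eligible.
Medical Plan — status full-time ✓; grade G3 ≥ G2 ✓ → eligible.

Internet Stipend, Bereavement Leave, Mental Health Benefit, Medical Plan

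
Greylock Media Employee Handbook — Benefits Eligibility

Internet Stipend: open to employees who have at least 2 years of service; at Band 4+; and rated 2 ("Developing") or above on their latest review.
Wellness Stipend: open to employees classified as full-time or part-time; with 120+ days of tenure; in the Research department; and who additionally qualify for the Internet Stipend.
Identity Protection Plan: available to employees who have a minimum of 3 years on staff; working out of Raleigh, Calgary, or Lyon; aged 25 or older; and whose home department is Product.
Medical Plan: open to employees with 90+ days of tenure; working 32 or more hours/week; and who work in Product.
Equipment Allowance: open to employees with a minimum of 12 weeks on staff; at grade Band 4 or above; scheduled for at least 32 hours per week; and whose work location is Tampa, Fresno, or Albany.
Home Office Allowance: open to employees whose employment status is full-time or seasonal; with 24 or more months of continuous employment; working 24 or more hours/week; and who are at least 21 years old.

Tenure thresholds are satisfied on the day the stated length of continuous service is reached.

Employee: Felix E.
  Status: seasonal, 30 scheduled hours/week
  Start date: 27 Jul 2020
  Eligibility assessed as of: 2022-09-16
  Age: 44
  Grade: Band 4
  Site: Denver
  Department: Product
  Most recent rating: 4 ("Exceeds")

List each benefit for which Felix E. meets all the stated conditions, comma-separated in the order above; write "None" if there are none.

Internet Stipend, Home Office Allowance

Service from 27 Jul 2020 to 2022-09-16: 781 days.
Internet Stipend — service 781 days ≥ 2 years (≈730 days) ✓; grade Band 4 ≥ Band 4 ✓; rating 4 ≥ 2 ✓ → eligible.
Wellness Stipend — status seasonal ✗ (requires full-time or part-time) → not eligible.
Identity Protection Plan — service 781 days < 3 years (≈1095 days) ✗ → not eligible.
Medical Plan — service 781 days ≥ 90 days ✓; 30 hrs/wk < 32 ✗ → not eligible.
Equipment Allowance — service 781 days ≥ 12 weeks (≈84 days) ✓; grade Band 4 ≥ Band 4 ✓; 30 hrs/wk < 32 ✗ → not eligible.
Home Office Allowance — status seasonal ✓; service 781 days ≥ 24 months (≈720 days) ✓; 30 hrs/wk ≥ 24 ✓; age 44 ≥ 21 ✓ → eligible.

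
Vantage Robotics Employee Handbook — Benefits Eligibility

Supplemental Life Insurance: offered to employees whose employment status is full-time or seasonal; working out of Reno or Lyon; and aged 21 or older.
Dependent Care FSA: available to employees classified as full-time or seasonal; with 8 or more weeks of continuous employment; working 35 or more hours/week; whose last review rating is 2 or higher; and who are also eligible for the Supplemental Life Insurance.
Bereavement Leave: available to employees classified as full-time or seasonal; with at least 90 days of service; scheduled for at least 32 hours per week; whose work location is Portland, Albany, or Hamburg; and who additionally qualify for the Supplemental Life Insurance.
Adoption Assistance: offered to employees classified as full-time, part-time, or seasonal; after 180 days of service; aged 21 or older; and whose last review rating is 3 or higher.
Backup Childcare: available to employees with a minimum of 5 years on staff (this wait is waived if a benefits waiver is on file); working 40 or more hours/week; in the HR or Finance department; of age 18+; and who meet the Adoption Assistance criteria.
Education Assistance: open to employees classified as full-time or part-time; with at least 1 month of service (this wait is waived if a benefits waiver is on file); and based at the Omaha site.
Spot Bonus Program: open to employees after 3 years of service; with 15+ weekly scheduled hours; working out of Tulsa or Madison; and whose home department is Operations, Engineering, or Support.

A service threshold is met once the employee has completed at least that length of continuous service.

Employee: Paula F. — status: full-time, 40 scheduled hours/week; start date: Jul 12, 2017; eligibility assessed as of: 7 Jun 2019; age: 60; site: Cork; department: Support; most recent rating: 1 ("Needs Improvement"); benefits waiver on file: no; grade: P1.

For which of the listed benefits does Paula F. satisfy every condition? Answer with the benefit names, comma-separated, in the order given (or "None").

Service from Jul 12, 2017 to 7 Jun 2019: 695 days.
Supplemental Life Insurance — status full-time ✓; site Cork ✗ (not Reno or Lyon) → not eligible.
Dependent Care FSA — status full-time ✓; service 695 days ≥ 8 weeks (≈56 days) ✓; 40 hrs/wk ≥ 35 ✓; rating 1 < 2 ✗ → not eligible.
Bereavement Leave — status full-time ✓; service 695 days ≥ 90 days ✓; 40 hrs/wk ≥ 32 ✓; site Cork ✗ (not Portland, Albany, or Hamburg) → not eligible.
Adoption Assistance — status full-time ✓; service 695 days ≥ 180 days ✓; age 60 ≥ 21 ✓; rating 1 < 3 ✗ → not eligible.
Backup Childcare — no waiver, service 695 days < 5 years (≈1825 days) ✗ → not eligible.
Education Assistance — status full-time ✓; no waiver, service 695 days ≥ 1 month (≈30 days) ✓; site Cork ✗ (not Omaha) → not eligible.
Spot Bonus Program — service 695 days < 3 years (≈1095 days) ✗ → not eligible.

None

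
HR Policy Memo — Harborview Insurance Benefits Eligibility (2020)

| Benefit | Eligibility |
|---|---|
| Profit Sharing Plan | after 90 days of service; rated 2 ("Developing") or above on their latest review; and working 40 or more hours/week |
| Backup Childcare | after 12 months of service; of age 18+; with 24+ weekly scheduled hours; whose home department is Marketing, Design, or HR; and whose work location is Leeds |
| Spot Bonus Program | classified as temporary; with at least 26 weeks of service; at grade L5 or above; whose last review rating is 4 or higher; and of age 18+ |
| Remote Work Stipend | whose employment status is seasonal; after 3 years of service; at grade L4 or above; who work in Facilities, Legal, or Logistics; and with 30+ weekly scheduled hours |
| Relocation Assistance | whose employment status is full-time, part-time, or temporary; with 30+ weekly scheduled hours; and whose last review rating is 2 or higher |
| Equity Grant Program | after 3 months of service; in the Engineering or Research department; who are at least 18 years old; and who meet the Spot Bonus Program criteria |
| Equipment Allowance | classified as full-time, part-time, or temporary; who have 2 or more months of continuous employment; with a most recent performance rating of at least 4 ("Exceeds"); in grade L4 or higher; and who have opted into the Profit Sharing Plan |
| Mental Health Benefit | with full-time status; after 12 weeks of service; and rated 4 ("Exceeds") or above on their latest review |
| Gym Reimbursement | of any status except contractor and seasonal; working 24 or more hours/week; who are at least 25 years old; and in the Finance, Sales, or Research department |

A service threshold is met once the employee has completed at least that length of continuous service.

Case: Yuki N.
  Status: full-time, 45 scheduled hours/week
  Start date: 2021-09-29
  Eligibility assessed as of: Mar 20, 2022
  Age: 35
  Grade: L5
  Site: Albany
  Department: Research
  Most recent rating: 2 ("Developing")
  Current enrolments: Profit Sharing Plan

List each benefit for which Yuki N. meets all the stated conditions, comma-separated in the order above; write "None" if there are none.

Service from 2021-09-29 to Mar 20, 2022: 172 days.
Profit Sharing Plan — service 172 days ≥ 90 days ✓; rating 2 ≥ 2 ✓; 45 hrs/wk ≥ 40 ✓ → eligible.
Backup Childcare — service 172 days < 12 months (≈360 days) ✗ → not eligible.
Spot Bonus Program — status full-time ✗ (requires temporary) → not eligible.
Remote Work Stipend — status full-time ✗ (requires seasonal) → not eligible.
Relocation Assistance — status full-time ✓; 45 hrs/wk ≥ 30 ✓; rating 2 ≥ 2 ✓ → eligible.
Equity Grant Program — service 172 days ≥ 3 months (≈90 days) ✓; dept Research ✓; age 35 ≥ 18 ✓; not eligible for Spot Bonus Program ✗ → not eligible.
Equipment Allowance — status full-time ✓; service 172 days ≥ 2 months (≈60 days) ✓; rating 2 < 4 ✗ → not eligible.
Mental Health Benefit — status full-time ✓; service 172 days ≥ 12 weeks (≈84 days) ✓; rating 2 < 4 ✗ → not eligible.
Gym Reimbursement — status full-time ✓ (not excluded); 45 hrs/wk ≥ 24 ✓; age 35 ≥ 25 ✓; dept Research ✓ → eligible.

Profit Sharing Plan, Relocation Assistance, Gym Reimbursement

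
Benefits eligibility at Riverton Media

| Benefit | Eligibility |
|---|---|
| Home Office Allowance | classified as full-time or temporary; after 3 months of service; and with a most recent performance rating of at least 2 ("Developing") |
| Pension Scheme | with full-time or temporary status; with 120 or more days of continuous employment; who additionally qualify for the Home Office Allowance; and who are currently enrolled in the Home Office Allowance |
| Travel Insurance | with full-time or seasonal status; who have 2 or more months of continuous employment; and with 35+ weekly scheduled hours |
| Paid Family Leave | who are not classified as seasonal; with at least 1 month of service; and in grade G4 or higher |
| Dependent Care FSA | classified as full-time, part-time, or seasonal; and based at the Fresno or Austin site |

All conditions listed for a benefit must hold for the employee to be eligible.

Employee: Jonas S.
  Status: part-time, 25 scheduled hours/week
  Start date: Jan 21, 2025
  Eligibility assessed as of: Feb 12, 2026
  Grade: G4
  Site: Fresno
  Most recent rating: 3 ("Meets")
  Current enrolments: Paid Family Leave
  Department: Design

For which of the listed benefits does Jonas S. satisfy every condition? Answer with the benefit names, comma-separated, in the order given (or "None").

Service from Jan 21, 2025 to Feb 12, 2026: 387 days.
Home Office Allowance — status part-time ✗ (requires full-time or temporary) → not eligible.
Pension Scheme — status part-time ✗ (requires full-time or temporary) → not eligible.
Travel Insurance — status part-time ✗ (requires full-time or seasonal) → not eligible.
Paid Family Leave — status part-time ✓ (not excluded); service 387 days ≥ 1 month (≈30 days) ✓; grade G4 ≥ G4 ✓ → eligible.
Dependent Care FSA — status part-time ✓; site Fresno ✓ → eligible.

Paid Family Leave, Dependent Care FSA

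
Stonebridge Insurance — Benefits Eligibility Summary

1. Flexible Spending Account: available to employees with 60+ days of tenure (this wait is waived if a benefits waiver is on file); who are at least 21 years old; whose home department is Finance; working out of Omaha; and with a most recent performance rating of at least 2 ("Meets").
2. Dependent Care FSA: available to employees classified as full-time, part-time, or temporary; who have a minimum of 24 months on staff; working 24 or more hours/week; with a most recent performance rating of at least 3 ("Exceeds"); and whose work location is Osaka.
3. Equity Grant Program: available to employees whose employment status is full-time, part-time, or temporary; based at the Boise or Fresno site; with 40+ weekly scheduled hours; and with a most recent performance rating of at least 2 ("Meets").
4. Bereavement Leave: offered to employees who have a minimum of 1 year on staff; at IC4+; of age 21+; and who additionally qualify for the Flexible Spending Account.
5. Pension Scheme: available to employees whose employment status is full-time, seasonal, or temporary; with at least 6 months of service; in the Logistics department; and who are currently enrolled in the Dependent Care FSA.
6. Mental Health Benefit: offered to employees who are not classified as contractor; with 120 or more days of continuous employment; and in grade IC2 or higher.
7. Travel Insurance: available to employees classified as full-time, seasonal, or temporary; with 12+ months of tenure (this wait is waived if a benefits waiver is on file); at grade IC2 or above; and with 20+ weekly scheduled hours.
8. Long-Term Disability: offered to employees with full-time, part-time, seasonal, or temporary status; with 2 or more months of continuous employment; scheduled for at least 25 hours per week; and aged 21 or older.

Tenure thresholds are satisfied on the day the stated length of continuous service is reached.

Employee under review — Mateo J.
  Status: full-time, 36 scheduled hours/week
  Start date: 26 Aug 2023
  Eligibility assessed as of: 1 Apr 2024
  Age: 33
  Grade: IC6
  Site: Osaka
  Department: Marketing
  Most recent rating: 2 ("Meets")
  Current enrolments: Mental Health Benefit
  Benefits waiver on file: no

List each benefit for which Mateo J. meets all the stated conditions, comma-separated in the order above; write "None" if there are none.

Mental Health Benefit, Long-Term Disability

Service from 26 Aug 2023 to 1 Apr 2024: 219 days.
Flexible Spending Account — no waiver, service 219 days ≥ 60 days ✓; age 33 ≥ 21 ✓; dept Marketing ✗ → not eligible.
Dependent Care FSA — status full-time ✓; service 219 days < 24 months (≈720 days) ✗ → not eligible.
Equity Grant Program — status full-time ✓; site Osaka ✗ (not Boise or Fresno) → not eligible.
Bereavement Leave — service 219 days < 1 year (≈365 days) ✗ → not eligible.
Pension Scheme — status full-time ✓; service 219 days ≥ 6 months (≈180 days) ✓; dept Marketing ✗ → not eligible.
Mental Health Benefit — status full-time ✓ (not excluded); service 219 days ≥ 120 days ✓; grade IC6 ≥ IC2 ✓ → eligible.
Travel Insurance — status full-time ✓; no waiver, service 219 days < 12 months (≈360 days) ✗ → not eligible.
Long-Term Disability — status full-time ✓; service 219 days ≥ 2 months (≈60 days) ✓; 36 hrs/wk ≥ 25 ✓; age 33 ≥ 21 ✓ → eligible.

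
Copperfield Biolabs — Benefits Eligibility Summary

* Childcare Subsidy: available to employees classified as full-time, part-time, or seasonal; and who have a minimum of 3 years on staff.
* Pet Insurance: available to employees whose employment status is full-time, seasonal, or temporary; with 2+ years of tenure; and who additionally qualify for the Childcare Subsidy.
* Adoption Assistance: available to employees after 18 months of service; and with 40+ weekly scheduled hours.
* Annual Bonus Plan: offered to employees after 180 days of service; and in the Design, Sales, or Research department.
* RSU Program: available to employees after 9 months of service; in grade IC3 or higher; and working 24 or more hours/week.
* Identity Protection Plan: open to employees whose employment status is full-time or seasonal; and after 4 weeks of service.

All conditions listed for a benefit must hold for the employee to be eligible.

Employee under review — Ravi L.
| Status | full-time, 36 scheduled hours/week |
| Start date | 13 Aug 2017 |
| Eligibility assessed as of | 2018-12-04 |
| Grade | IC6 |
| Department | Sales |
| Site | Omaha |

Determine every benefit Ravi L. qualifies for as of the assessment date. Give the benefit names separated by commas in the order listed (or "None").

Service from 13 Aug 2017 to 2018-12-04: 478 days.
Childcare Subsidy — status full-time ✓; service 478 days < 3 years (≈1095 days) ✗ → not eligible.
Pet Insurance — status full-time ✓; service 478 days < 2 years (≈730 days) ✗ → not eligible.
Adoption Assistance — service 478 days < 18 months (≈540 days) ✗ → not eligible.
Annual Bonus Plan — service 478 days ≥ 180 days ✓; dept Sales ✓ → eligible.
RSU Program — service 478 days ≥ 9 months (≈270 days) ✓; grade IC6 ≥ IC3 ✓; 36 hrs/wk ≥ 24 ✓ → eligible.
Identity Protection Plan — status full-time ✓; service 478 days ≥ 4 weeks (≈28 days) ✓ → eligible.

Annual Bonus Plan, RSU Program, Identity Protection Plan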